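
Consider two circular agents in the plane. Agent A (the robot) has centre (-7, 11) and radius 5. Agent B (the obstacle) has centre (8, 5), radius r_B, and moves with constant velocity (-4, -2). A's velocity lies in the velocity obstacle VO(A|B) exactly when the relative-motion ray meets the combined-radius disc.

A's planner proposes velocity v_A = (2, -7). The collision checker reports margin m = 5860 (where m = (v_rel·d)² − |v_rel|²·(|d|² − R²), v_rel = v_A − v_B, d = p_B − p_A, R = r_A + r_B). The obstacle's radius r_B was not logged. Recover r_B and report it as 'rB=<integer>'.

m = 5860
d = (15, -6);  v_rel = (6, -5),  |v_rel|² = 61
v_rel×d = (6)·(-6) − (-5)·(15) = 39
since m = R²·61 − 39²:  R² = (1521 + 5860) / 61 = 121
R = √121 = 11  ⇒  r_B = 11 − 5 = 6

rB=6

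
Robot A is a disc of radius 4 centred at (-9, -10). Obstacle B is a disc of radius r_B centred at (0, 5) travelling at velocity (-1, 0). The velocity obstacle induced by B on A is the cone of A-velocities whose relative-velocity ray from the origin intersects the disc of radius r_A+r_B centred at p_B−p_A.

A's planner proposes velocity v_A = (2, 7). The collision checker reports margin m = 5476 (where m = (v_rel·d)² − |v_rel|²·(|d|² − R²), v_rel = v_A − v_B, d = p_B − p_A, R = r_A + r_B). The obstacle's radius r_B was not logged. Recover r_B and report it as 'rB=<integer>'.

m = 5476
d = (9, 15);  v_rel = (3, 7),  |v_rel|² = 58
v_rel×d = (3)·(15) − (7)·(9) = -18
since m = R²·58 − (-18)²:  R² = (324 + 5476) / 58 = 100
R = √100 = 10  ⇒  r_B = 10 − 4 = 6

rB=6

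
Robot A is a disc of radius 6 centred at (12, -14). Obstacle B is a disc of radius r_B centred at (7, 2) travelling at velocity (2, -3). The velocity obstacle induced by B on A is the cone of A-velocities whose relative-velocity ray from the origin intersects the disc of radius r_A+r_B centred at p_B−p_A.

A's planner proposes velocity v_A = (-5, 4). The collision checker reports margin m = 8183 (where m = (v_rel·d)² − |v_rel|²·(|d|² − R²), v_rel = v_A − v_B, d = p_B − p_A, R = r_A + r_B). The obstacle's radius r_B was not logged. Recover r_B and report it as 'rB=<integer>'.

m = 8183
d = (-5, 16);  v_rel = (-7, 7),  |v_rel|² = 98
v_rel×d = (-7)·(16) − (7)·(-5) = -77
since m = R²·98 − (-77)²:  R² = (5929 + 8183) / 98 = 144
R = √144 = 12  ⇒  r_B = 12 − 6 = 6

rB=6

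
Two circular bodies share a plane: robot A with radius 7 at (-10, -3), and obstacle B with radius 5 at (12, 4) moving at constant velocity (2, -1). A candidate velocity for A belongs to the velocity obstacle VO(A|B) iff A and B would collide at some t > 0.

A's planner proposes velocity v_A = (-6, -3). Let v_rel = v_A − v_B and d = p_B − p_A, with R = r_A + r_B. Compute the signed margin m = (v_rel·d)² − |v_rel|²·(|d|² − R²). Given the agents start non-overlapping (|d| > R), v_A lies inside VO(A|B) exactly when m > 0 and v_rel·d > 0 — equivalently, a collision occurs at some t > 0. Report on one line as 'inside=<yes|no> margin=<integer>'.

d = (22, 7),  |d|² = 533;  R = 7+5 = 12,  c = 533−12² = 389
v_rel = (-8, -2),  |v_rel|² = 68;  v_rel·d = (-8)·(22) + (-2)·(7) = -190
68·t² + 380·t + 389 = 0  ⇒  m = (-190)² − 68·389 = 9648
m = 9648 > 0,  v_rel·d = -190 < 0  ⇒  outside

inside=no margin=9648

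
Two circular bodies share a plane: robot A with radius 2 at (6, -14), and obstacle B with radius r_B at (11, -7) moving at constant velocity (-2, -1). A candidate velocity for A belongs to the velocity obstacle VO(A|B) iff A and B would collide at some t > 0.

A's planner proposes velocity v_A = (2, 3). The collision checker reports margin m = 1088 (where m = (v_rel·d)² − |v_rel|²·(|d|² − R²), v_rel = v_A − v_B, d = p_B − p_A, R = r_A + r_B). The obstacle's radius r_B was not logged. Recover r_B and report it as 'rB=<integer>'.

m = 1088
d = (5, 7);  v_rel = (4, 4),  |v_rel|² = 32
v_rel×d = (4)·(7) − (4)·(5) = 8
since m = R²·32 − 8²:  R² = (64 + 1088) / 32 = 36
R = √36 = 6  ⇒  r_B = 6 − 2 = 4

rB=4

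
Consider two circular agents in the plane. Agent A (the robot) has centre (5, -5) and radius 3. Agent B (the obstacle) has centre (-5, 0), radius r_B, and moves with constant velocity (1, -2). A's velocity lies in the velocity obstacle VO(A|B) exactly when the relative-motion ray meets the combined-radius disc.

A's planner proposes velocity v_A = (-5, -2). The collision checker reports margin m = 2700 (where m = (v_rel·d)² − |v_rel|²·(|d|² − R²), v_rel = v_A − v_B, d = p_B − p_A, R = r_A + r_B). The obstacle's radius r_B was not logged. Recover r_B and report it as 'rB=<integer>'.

m = 2700
d = (-10, 5);  v_rel = (-6, 0),  |v_rel|² = 36
v_rel×d = (-6)·(5) − (0)·(-10) = -30
since m = R²·36 − (-30)²:  R² = (900 + 2700) / 36 = 100
R = √100 = 10  ⇒  r_B = 10 − 3 = 7

rB=7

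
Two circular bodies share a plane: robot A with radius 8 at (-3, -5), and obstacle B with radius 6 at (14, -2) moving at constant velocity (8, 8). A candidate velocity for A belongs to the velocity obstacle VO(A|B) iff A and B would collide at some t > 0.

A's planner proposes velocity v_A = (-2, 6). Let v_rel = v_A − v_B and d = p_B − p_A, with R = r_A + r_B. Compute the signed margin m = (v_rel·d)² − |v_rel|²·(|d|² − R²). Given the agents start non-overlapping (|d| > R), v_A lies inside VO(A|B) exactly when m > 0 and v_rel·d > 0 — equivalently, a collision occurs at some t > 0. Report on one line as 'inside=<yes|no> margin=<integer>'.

d = (17, 3),  |d|² = 298;  R = 8+6 = 14,  c = 298−14² = 102
v_rel = (-10, -2),  |v_rel|² = 104;  v_rel·d = (-10)·(17) + (-2)·(3) = -176
104·t² + 352·t + 102 = 0  ⇒  m = (-176)² − 104·102 = 20368
m = 20368 > 0,  v_rel·d = -176 < 0  ⇒  outside

inside=no margin=20368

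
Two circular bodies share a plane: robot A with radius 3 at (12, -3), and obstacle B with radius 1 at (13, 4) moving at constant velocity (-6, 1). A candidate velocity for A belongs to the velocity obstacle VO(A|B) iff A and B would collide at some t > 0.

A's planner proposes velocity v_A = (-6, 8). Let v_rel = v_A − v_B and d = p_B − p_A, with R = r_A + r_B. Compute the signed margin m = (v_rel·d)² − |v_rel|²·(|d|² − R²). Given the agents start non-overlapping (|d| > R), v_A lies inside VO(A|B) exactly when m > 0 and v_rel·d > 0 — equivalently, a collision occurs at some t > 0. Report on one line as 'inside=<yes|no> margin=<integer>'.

d = (1, 7),  |d|² = 50;  R = 3+1 = 4,  c = 50−4² = 34
v_rel = (0, 7),  |v_rel|² = 49;  v_rel·d = (0)·(1) + (7)·(7) = 49
49·t² − 98·t + 34 = 0  ⇒  m = 49² − 49·34 = 735
m = 735 > 0,  v_rel·d = 49 > 0  ⇒  inside

inside=yes margin=735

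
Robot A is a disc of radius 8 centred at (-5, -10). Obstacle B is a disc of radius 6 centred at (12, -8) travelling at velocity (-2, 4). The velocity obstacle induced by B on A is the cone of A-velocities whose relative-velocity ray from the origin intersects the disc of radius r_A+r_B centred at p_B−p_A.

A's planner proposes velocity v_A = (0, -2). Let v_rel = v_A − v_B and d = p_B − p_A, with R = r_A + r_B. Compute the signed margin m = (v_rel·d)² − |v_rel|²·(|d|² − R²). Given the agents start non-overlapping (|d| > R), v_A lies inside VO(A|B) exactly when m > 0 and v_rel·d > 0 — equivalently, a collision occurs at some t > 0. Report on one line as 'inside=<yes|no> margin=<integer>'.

d = (17, 2),  |d|² = 293;  R = 8+6 = 14,  c = 293−14² = 97
v_rel = (2, -6),  |v_rel|² = 40;  v_rel·d = (2)·(17) + (-6)·(2) = 22
40·t² − 44·t + 97 = 0  ⇒  m = 22² − 40·97 = -3396
m = -3396 < 0,  v_rel·d = 22 > 0  ⇒  outside

inside=no margin=-3396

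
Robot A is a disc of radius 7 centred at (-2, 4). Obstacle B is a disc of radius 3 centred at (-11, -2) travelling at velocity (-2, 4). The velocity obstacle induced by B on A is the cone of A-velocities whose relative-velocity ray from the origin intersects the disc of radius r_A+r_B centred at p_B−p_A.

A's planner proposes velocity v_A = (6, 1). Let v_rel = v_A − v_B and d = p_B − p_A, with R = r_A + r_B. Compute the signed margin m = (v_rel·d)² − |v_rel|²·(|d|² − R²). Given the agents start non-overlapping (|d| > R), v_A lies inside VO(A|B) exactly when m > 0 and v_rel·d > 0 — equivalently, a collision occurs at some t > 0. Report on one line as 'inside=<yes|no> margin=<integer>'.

d = (-9, -6),  |d|² = 117;  R = 7+3 = 10,  c = 117−10² = 17
v_rel = (8, -3),  |v_rel|² = 73;  v_rel·d = (8)·(-9) + (-3)·(-6) = -54
73·t² + 108·t + 17 = 0  ⇒  m = (-54)² − 73·17 = 1675
m = 1675 > 0,  v_rel·d = -54 < 0  ⇒  outside

inside=no margin=1675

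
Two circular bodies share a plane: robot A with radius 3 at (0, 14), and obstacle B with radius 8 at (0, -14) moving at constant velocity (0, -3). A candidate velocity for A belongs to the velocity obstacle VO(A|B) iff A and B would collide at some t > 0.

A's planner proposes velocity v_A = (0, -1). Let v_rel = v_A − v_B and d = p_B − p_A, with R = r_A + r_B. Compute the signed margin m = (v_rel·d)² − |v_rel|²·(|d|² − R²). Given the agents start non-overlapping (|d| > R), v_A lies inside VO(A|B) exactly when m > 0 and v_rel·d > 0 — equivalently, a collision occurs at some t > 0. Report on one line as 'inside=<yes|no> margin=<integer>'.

d = (0, -28),  |d|² = 784;  R = 3+8 = 11,  c = 784−11² = 663
v_rel = (0, 2),  |v_rel|² = 4;  v_rel·d = (0)·(0) + (2)·(-28) = -56
4·t² + 112·t + 663 = 0  ⇒  m = (-56)² − 4·663 = 484
m = 484 > 0,  v_rel·d = -56 < 0  ⇒  outside

inside=no margin=484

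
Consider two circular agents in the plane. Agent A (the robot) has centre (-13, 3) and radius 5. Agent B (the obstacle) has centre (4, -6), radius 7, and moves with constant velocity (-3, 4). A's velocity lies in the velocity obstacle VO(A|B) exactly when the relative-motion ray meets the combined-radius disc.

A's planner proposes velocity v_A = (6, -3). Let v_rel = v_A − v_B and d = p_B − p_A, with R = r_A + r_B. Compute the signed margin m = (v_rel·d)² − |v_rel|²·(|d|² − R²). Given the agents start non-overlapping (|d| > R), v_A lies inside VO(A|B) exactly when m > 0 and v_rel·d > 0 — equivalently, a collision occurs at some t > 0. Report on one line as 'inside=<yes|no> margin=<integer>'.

d = (17, -9),  |d|² = 370;  R = 5+7 = 12,  c = 370−12² = 226
v_rel = (9, -7),  |v_rel|² = 130;  v_rel·d = (9)·(17) + (-7)·(-9) = 216
130·t² − 432·t + 226 = 0  ⇒  m = 216² − 130·226 = 17276
m = 17276 > 0,  v_rel·d = 216 > 0  ⇒  inside

inside=yes margin=17276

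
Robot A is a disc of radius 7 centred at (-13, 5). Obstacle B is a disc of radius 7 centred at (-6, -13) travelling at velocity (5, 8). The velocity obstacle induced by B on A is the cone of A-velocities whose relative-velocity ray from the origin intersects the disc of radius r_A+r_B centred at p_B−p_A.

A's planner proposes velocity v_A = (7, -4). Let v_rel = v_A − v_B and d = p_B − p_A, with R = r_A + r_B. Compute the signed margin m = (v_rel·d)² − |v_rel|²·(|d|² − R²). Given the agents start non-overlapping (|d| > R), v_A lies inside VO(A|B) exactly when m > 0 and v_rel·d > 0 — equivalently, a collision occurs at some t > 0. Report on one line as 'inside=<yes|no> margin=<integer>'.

d = (7, -18),  |d|² = 373;  R = 7+7 = 14,  c = 373−14² = 177
v_rel = (2, -12),  |v_rel|² = 148;  v_rel·d = (2)·(7) + (-12)·(-18) = 230
148·t² − 460·t + 177 = 0  ⇒  m = 230² − 148·177 = 26704
m = 26704 > 0,  v_rel·d = 230 > 0  ⇒  inside

inside=yes margin=26704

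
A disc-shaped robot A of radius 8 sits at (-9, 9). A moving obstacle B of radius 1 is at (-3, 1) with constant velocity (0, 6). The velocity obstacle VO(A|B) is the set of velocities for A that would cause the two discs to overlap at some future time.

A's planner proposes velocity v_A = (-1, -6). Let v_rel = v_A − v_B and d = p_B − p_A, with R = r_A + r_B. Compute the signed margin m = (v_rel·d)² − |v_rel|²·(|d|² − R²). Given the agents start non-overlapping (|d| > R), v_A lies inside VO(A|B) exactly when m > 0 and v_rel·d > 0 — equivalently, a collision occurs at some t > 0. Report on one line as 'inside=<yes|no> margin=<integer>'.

d = (6, -8),  |d|² = 100;  R = 8+1 = 9,  c = 100−9² = 19
v_rel = (-1, -12),  |v_rel|² = 145;  v_rel·d = (-1)·(6) + (-12)·(-8) = 90
145·t² − 180·t + 19 = 0  ⇒  m = 90² − 145·19 = 5345
m = 5345 > 0,  v_rel·d = 90 > 0  ⇒  inside

inside=yes margin=5345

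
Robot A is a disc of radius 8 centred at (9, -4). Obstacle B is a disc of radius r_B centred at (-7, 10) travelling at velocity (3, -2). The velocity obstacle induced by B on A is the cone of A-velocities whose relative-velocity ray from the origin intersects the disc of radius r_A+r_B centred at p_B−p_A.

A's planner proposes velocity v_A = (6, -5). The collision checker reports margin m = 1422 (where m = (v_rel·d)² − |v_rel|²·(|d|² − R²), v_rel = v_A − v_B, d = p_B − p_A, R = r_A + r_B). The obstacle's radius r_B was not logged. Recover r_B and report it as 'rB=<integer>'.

m = 1422
d = (-16, 14);  v_rel = (3, -3),  |v_rel|² = 18
v_rel×d = (3)·(14) − (-3)·(-16) = -6
since m = R²·18 − (-6)²:  R² = (36 + 1422) / 18 = 81
R = √81 = 9  ⇒  r_B = 9 − 8 = 1

rB=1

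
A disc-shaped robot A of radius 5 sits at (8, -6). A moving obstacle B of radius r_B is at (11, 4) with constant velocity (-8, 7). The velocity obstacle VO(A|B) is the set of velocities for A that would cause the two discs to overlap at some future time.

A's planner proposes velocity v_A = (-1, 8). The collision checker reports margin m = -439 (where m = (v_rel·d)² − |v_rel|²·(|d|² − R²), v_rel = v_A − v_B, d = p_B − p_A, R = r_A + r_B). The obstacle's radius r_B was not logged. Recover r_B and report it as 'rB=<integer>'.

m = -439
d = (3, 10);  v_rel = (7, 1),  |v_rel|² = 50
v_rel×d = (7)·(10) − (1)·(3) = 67
since m = R²·50 − 67²:  R² = (4489 + -439) / 50 = 81
R = √81 = 9  ⇒  r_B = 9 − 5 = 4

rB=4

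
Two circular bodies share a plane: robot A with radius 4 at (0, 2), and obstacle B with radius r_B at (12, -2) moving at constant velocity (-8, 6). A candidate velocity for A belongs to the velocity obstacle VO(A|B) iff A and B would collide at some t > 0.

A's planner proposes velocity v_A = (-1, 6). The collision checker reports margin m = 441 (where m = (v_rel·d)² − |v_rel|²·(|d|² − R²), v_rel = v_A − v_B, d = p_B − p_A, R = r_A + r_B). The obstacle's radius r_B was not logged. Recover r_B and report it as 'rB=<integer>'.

m = 441
d = (12, -4);  v_rel = (7, 0),  |v_rel|² = 49
v_rel×d = (7)·(-4) − (0)·(12) = -28
since m = R²·49 − (-28)²:  R² = (784 + 441) / 49 = 25
R = √25 = 5  ⇒  r_B = 5 − 4 = 1

rB=1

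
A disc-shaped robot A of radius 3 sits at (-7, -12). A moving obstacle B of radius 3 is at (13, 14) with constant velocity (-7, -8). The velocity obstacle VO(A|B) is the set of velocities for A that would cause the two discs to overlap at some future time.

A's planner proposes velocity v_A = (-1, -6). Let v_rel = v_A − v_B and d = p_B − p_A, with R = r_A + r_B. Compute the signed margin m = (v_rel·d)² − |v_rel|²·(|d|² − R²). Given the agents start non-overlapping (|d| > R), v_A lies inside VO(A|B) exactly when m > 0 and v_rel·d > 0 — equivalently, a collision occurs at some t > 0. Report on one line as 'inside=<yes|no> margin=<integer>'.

d = (20, 26),  |d|² = 1076;  R = 3+3 = 6,  c = 1076−6² = 1040
v_rel = (6, 2),  |v_rel|² = 40;  v_rel·d = (6)·(20) + (2)·(26) = 172
40·t² − 344·t + 1040 = 0  ⇒  m = 172² − 40·1040 = -12016
m = -12016 < 0,  v_rel·d = 172 > 0  ⇒  outside

inside=no margin=-12016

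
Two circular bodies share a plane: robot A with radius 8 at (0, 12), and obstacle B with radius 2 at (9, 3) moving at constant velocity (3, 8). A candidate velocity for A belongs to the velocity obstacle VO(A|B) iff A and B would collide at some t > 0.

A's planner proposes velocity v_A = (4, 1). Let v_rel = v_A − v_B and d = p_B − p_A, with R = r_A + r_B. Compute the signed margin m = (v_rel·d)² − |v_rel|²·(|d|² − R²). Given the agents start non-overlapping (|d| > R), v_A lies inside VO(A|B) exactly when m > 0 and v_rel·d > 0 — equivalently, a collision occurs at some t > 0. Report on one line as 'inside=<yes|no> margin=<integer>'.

d = (9, -9),  |d|² = 162;  R = 8+2 = 10,  c = 162−10² = 62
v_rel = (1, -7),  |v_rel|² = 50;  v_rel·d = (1)·(9) + (-7)·(-9) = 72
50·t² − 144·t + 62 = 0  ⇒  m = 72² − 50·62 = 2084
m = 2084 > 0,  v_rel·d = 72 > 0  ⇒  inside

inside=yes margin=2084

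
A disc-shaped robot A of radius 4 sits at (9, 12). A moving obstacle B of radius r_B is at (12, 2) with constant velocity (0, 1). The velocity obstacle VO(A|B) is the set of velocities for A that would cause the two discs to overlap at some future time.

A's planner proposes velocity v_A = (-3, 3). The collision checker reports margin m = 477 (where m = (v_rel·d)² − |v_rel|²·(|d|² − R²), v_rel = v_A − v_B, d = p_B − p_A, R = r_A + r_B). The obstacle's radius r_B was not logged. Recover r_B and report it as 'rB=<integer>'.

m = 477
d = (3, -10);  v_rel = (-3, 2),  |v_rel|² = 13
v_rel×d = (-3)·(-10) − (2)·(3) = 24
since m = R²·13 − 24²:  R² = (576 + 477) / 13 = 81
R = √81 = 9  ⇒  r_B = 9 − 4 = 5

rB=5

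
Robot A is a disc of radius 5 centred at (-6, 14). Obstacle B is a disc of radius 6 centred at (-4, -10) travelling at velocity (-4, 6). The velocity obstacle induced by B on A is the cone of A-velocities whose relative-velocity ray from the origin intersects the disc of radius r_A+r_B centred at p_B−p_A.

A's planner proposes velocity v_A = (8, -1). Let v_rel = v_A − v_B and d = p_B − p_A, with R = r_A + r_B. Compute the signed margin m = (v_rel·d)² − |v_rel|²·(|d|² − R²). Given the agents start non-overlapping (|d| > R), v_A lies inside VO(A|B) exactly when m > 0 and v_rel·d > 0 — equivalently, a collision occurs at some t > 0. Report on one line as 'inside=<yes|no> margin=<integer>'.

d = (2, -24),  |d|² = 580;  R = 5+6 = 11,  c = 580−11² = 459
v_rel = (12, -7),  |v_rel|² = 193;  v_rel·d = (12)·(2) + (-7)·(-24) = 192
193·t² − 384·t + 459 = 0  ⇒  m = 192² − 193·459 = -51723
m = -51723 < 0,  v_rel·d = 192 > 0  ⇒  outside

inside=no margin=-51723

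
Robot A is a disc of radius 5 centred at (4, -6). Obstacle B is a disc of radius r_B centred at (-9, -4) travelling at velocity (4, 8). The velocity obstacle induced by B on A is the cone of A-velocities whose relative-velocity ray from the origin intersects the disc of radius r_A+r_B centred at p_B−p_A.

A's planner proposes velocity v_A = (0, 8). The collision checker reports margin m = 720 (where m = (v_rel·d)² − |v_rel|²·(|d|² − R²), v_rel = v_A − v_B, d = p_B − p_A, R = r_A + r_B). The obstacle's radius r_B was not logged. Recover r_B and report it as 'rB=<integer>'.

m = 720
d = (-13, 2);  v_rel = (-4, 0),  |v_rel|² = 16
v_rel×d = (-4)·(2) − (0)·(-13) = -8
since m = R²·16 − (-8)²:  R² = (64 + 720) / 16 = 49
R = √49 = 7  ⇒  r_B = 7 − 5 = 2

rB=2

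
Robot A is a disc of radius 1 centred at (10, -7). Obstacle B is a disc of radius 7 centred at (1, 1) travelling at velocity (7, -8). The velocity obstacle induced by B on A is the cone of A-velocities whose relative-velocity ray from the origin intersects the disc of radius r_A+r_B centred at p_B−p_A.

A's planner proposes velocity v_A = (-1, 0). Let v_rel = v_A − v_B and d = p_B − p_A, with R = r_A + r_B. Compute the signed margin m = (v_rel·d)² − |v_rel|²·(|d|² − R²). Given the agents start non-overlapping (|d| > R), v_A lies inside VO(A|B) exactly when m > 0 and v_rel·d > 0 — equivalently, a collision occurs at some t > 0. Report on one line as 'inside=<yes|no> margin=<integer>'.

d = (-9, 8),  |d|² = 145;  R = 1+7 = 8,  c = 145−8² = 81
v_rel = (-8, 8),  |v_rel|² = 128;  v_rel·d = (-8)·(-9) + (8)·(8) = 136
128·t² − 272·t + 81 = 0  ⇒  m = 136² − 128·81 = 8128
m = 8128 > 0,  v_rel·d = 136 > 0  ⇒  inside

inside=yes margin=8128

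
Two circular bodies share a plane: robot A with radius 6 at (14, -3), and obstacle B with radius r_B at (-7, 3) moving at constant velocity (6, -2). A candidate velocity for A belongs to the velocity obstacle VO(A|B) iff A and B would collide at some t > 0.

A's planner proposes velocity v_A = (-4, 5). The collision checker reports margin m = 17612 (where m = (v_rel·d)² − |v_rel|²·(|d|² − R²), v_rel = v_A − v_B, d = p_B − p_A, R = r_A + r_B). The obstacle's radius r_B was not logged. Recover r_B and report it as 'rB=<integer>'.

m = 17612
d = (-21, 6);  v_rel = (-10, 7),  |v_rel|² = 149
v_rel×d = (-10)·(6) − (7)·(-21) = 87
since m = R²·149 − 87²:  R² = (7569 + 17612) / 149 = 169
R = √169 = 13  ⇒  r_B = 13 − 6 = 7

rB=7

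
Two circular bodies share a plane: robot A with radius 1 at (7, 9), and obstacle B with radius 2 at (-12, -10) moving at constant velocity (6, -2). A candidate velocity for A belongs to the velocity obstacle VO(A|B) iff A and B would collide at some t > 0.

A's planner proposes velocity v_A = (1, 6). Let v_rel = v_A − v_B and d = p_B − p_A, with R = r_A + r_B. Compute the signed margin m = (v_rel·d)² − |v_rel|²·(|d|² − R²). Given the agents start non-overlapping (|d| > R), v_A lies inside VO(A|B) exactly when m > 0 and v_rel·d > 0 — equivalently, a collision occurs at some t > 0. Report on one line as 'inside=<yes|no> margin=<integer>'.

d = (-19, -19),  |d|² = 722;  R = 1+2 = 3,  c = 722−3² = 713
v_rel = (-5, 8),  |v_rel|² = 89;  v_rel·d = (-5)·(-19) + (8)·(-19) = -57
89·t² + 114·t + 713 = 0  ⇒  m = (-57)² − 89·713 = -60208
m = -60208 < 0,  v_rel·d = -57 < 0  ⇒  outside

inside=no margin=-60208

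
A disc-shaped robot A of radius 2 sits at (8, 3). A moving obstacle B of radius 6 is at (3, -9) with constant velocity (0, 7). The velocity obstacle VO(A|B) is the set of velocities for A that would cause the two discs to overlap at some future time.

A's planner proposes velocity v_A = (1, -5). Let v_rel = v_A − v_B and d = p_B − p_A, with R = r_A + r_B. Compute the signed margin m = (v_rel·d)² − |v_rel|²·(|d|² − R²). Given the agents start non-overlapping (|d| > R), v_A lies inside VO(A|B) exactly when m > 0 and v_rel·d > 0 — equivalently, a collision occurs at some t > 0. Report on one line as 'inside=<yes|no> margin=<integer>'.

d = (-5, -12),  |d|² = 169;  R = 2+6 = 8,  c = 169−8² = 105
v_rel = (1, -12),  |v_rel|² = 145;  v_rel·d = (1)·(-5) + (-12)·(-12) = 139
145·t² − 278·t + 105 = 0  ⇒  m = 139² − 145·105 = 4096
m = 4096 > 0,  v_rel·d = 139 > 0  ⇒  inside

inside=yes margin=4096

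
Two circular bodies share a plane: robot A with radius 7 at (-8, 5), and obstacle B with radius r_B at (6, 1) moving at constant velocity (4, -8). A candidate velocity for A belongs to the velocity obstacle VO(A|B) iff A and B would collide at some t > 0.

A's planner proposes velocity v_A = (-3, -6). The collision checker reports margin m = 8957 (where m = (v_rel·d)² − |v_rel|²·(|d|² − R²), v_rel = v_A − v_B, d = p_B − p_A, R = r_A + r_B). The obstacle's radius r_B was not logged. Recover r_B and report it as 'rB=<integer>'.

m = 8957
d = (14, -4);  v_rel = (-7, 2),  |v_rel|² = 53
v_rel×d = (-7)·(-4) − (2)·(14) = 0
since m = R²·53 − 0²:  R² = (0 + 8957) / 53 = 169
R = √169 = 13  ⇒  r_B = 13 − 7 = 6

rB=6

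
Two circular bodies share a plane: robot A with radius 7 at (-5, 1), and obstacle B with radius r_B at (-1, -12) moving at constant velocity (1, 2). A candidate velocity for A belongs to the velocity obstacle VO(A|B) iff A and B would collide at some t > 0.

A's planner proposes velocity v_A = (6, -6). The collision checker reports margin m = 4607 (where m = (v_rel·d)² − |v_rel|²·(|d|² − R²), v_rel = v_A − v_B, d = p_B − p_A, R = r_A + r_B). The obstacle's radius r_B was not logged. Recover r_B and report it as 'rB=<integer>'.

m = 4607
d = (4, -13);  v_rel = (5, -8),  |v_rel|² = 89
v_rel×d = (5)·(-13) − (-8)·(4) = -33
since m = R²·89 − (-33)²:  R² = (1089 + 4607) / 89 = 64
R = √64 = 8  ⇒  r_B = 8 − 7 = 1

rB=1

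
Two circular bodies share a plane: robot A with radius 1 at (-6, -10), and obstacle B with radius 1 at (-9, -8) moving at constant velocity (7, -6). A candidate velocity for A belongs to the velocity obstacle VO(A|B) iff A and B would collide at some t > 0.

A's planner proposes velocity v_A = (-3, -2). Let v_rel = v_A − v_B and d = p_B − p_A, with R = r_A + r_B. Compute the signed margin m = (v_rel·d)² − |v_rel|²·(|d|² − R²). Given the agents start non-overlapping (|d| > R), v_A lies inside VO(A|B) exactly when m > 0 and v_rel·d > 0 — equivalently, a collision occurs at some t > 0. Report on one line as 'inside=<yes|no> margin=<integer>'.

d = (-3, 2),  |d|² = 13;  R = 1+1 = 2,  c = 13−2² = 9
v_rel = (-10, 4),  |v_rel|² = 116;  v_rel·d = (-10)·(-3) + (4)·(2) = 38
116·t² − 76·t + 9 = 0  ⇒  m = 38² − 116·9 = 400
m = 400 > 0,  v_rel·d = 38 > 0  ⇒  inside

inside=yes margin=400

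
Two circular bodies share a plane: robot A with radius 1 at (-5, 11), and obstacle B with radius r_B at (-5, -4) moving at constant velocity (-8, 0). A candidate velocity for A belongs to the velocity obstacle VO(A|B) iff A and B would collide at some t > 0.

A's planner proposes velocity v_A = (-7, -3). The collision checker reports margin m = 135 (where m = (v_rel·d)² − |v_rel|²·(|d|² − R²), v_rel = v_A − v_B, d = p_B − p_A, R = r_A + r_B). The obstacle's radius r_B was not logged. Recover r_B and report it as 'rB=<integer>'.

m = 135
d = (0, -15);  v_rel = (1, -3),  |v_rel|² = 10
v_rel×d = (1)·(-15) − (-3)·(0) = -15
since m = R²·10 − (-15)²:  R² = (225 + 135) / 10 = 36
R = √36 = 6  ⇒  r_B = 6 − 1 = 5

rB=5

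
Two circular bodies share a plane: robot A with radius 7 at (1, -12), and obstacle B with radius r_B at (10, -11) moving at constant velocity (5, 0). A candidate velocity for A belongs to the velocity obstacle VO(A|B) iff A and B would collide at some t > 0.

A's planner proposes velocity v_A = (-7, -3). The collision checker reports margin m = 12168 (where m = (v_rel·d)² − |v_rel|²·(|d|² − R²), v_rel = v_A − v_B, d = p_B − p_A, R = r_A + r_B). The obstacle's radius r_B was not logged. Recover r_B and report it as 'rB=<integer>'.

m = 12168
d = (9, 1);  v_rel = (-12, -3),  |v_rel|² = 153
v_rel×d = (-12)·(1) − (-3)·(9) = 15
since m = R²·153 − 15²:  R² = (225 + 12168) / 153 = 81
R = √81 = 9  ⇒  r_B = 9 − 7 = 2

rB=2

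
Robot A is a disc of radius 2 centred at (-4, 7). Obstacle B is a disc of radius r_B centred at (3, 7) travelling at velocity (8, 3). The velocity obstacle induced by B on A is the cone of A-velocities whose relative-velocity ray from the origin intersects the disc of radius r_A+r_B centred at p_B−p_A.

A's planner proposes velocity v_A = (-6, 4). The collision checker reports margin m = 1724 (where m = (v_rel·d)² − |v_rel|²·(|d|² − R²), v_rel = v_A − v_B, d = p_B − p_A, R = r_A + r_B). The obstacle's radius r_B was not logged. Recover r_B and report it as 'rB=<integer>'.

m = 1724
d = (7, 0);  v_rel = (-14, 1),  |v_rel|² = 197
v_rel×d = (-14)·(0) − (1)·(7) = -7
since m = R²·197 − (-7)²:  R² = (49 + 1724) / 197 = 9
R = √9 = 3  ⇒  r_B = 3 − 2 = 1

rB=1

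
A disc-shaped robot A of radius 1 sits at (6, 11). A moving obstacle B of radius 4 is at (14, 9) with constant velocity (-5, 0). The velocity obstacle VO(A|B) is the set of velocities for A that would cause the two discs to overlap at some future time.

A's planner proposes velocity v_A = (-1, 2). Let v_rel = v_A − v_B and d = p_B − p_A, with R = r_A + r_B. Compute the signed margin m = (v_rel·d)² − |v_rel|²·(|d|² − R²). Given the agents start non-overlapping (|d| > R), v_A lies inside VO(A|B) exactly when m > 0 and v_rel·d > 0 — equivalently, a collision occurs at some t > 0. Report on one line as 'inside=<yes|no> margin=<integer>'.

d = (8, -2),  |d|² = 68;  R = 1+4 = 5,  c = 68−5² = 43
v_rel = (4, 2),  |v_rel|² = 20;  v_rel·d = (4)·(8) + (2)·(-2) = 28
20·t² − 56·t + 43 = 0  ⇒  m = 28² − 20·43 = -76
m = -76 < 0,  v_rel·d = 28 > 0  ⇒  outside

inside=no margin=-76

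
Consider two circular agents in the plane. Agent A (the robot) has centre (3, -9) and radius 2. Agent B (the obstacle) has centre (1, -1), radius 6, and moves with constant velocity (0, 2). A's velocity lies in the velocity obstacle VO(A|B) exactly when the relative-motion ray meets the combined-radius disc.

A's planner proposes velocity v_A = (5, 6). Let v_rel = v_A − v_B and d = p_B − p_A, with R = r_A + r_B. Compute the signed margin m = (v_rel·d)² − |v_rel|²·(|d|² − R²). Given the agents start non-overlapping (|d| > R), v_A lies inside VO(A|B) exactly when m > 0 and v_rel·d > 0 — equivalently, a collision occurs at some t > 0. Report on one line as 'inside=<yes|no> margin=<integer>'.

d = (-2, 8),  |d|² = 68;  R = 2+6 = 8,  c = 68−8² = 4
v_rel = (5, 4),  |v_rel|² = 41;  v_rel·d = (5)·(-2) + (4)·(8) = 22
41·t² − 44·t + 4 = 0  ⇒  m = 22² − 41·4 = 320
m = 320 > 0,  v_rel·d = 22 > 0  ⇒  inside

inside=yes margin=320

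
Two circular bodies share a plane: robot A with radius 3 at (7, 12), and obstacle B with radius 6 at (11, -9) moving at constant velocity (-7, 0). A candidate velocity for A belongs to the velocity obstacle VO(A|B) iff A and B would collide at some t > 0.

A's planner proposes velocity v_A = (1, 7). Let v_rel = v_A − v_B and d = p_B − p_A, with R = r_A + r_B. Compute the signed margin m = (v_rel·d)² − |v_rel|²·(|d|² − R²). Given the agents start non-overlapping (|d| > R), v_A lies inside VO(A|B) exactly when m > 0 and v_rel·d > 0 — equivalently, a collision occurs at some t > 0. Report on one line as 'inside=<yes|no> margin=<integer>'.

d = (4, -21),  |d|² = 457;  R = 3+6 = 9,  c = 457−9² = 376
v_rel = (8, 7),  |v_rel|² = 113;  v_rel·d = (8)·(4) + (7)·(-21) = -115
113·t² + 230·t + 376 = 0  ⇒  m = (-115)² − 113·376 = -29263
m = -29263 < 0,  v_rel·d = -115 < 0  ⇒  outside

inside=no margin=-29263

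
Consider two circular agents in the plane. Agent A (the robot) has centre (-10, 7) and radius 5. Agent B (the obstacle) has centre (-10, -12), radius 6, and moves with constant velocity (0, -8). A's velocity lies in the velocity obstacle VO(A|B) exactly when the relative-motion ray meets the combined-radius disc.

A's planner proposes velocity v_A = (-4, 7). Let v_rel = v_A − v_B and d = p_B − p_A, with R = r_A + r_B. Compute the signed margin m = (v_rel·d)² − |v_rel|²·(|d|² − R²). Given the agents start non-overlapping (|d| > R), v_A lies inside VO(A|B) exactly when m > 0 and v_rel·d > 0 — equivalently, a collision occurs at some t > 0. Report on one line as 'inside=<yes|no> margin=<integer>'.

d = (0, -19),  |d|² = 361;  R = 5+6 = 11,  c = 361−11² = 240
v_rel = (-4, 15),  |v_rel|² = 241;  v_rel·d = (-4)·(0) + (15)·(-19) = -285
241·t² + 570·t + 240 = 0  ⇒  m = (-285)² − 241·240 = 23385
m = 23385 > 0,  v_rel·d = -285 < 0  ⇒  outside

inside=no margin=23385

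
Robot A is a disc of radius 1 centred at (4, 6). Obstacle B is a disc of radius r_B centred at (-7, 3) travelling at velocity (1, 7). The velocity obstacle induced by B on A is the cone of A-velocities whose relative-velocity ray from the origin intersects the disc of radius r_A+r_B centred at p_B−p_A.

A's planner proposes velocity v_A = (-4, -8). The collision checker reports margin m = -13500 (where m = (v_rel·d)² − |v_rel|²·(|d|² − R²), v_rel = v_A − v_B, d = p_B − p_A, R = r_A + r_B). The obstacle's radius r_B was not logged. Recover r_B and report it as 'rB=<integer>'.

m = -13500
d = (-11, -3);  v_rel = (-5, -15),  |v_rel|² = 250
v_rel×d = (-5)·(-3) − (-15)·(-11) = -150
since m = R²·250 − (-150)²:  R² = (22500 + -13500) / 250 = 36
R = √36 = 6  ⇒  r_B = 6 − 1 = 5

rB=5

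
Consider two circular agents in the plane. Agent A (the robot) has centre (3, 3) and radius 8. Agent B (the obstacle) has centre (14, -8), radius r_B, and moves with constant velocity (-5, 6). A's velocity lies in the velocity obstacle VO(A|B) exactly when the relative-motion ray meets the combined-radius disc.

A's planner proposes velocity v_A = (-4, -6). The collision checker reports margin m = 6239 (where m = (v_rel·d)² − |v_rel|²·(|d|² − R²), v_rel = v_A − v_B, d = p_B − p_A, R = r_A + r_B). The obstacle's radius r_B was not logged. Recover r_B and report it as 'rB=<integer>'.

m = 6239
d = (11, -11);  v_rel = (1, -12),  |v_rel|² = 145
v_rel×d = (1)·(-11) − (-12)·(11) = 121
since m = R²·145 − 121²:  R² = (14641 + 6239) / 145 = 144
R = √144 = 12  ⇒  r_B = 12 − 8 = 4

rB=4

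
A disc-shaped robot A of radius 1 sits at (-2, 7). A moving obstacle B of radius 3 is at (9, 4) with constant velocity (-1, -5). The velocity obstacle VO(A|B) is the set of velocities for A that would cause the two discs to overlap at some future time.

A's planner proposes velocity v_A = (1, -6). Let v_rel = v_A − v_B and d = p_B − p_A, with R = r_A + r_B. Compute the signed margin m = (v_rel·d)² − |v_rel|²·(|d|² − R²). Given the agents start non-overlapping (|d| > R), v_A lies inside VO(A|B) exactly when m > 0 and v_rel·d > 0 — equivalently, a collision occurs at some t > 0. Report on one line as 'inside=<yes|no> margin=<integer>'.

d = (11, -3),  |d|² = 130;  R = 1+3 = 4,  c = 130−4² = 114
v_rel = (2, -1),  |v_rel|² = 5;  v_rel·d = (2)·(11) + (-1)·(-3) = 25
5·t² − 50·t + 114 = 0  ⇒  m = 25² − 5·114 = 55
m = 55 > 0,  v_rel·d = 25 > 0  ⇒  inside

inside=yes margin=55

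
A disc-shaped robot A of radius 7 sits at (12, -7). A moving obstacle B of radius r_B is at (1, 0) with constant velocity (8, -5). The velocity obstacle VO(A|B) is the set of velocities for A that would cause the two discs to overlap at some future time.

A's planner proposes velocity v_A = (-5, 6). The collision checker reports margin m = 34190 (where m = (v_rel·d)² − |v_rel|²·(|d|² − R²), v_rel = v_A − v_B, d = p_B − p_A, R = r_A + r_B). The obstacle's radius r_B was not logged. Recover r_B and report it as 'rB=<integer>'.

m = 34190
d = (-11, 7);  v_rel = (-13, 11),  |v_rel|² = 290
v_rel×d = (-13)·(7) − (11)·(-11) = 30
since m = R²·290 − 30²:  R² = (900 + 34190) / 290 = 121
R = √121 = 11  ⇒  r_B = 11 − 7 = 4

rB=4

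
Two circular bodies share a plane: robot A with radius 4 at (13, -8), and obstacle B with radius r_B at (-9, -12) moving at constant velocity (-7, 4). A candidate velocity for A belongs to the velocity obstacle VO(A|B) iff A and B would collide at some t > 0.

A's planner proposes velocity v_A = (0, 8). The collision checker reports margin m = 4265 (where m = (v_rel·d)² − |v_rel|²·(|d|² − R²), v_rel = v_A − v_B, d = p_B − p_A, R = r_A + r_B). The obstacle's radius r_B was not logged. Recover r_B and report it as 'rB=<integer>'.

m = 4265
d = (-22, -4);  v_rel = (7, 4),  |v_rel|² = 65
v_rel×d = (7)·(-4) − (4)·(-22) = 60
since m = R²·65 − 60²:  R² = (3600 + 4265) / 65 = 121
R = √121 = 11  ⇒  r_B = 11 − 4 = 7

rB=7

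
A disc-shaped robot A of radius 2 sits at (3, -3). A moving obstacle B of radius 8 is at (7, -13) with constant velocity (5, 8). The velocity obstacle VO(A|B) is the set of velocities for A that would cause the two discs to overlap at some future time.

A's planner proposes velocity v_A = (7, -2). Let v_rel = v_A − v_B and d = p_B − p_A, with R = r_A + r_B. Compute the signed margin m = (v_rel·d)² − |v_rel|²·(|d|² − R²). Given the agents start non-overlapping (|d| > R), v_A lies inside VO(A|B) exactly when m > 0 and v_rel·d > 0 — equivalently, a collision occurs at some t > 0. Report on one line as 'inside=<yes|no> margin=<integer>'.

d = (4, -10),  |d|² = 116;  R = 2+8 = 10,  c = 116−10² = 16
v_rel = (2, -10),  |v_rel|² = 104;  v_rel·d = (2)·(4) + (-10)·(-10) = 108
104·t² − 216·t + 16 = 0  ⇒  m = 108² − 104·16 = 10000
m = 10000 > 0,  v_rel·d = 108 > 0  ⇒  inside

inside=yes margin=10000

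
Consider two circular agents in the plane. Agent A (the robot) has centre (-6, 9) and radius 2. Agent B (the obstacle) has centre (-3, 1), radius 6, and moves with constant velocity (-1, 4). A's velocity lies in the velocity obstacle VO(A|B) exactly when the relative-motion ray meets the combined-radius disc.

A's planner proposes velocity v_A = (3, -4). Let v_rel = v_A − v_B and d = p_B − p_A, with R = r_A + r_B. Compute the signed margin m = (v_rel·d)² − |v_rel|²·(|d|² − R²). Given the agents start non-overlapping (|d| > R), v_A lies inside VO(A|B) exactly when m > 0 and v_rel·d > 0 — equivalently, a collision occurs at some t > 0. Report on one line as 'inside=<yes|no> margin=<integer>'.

d = (3, -8),  |d|² = 73;  R = 2+6 = 8,  c = 73−8² = 9
v_rel = (4, -8),  |v_rel|² = 80;  v_rel·d = (4)·(3) + (-8)·(-8) = 76
80·t² − 152·t + 9 = 0  ⇒  m = 76² − 80·9 = 5056
m = 5056 > 0,  v_rel·d = 76 > 0  ⇒  inside

inside=yes margin=5056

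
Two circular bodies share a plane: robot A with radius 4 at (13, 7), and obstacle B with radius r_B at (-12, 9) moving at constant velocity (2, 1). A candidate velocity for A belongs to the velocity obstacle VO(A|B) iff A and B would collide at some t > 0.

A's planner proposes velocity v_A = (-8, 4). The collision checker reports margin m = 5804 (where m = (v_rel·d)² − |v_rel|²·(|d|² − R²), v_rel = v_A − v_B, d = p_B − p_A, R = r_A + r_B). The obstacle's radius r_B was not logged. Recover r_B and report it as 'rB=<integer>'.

m = 5804
d = (-25, 2);  v_rel = (-10, 3),  |v_rel|² = 109
v_rel×d = (-10)·(2) − (3)·(-25) = 55
since m = R²·109 − 55²:  R² = (3025 + 5804) / 109 = 81
R = √81 = 9  ⇒  r_B = 9 − 4 = 5

rB=5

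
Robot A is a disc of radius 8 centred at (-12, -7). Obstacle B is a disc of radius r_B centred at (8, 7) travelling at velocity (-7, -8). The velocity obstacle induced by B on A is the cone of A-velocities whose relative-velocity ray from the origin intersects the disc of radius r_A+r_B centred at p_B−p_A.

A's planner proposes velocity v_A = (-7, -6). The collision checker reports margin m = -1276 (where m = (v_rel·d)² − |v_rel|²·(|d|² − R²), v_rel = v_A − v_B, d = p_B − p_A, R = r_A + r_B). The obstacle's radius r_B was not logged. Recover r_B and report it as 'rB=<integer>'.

m = -1276
d = (20, 14);  v_rel = (0, 2),  |v_rel|² = 4
v_rel×d = (0)·(14) − (2)·(20) = -40
since m = R²·4 − (-40)²:  R² = (1600 + -1276) / 4 = 81
R = √81 = 9  ⇒  r_B = 9 − 8 = 1

rB=1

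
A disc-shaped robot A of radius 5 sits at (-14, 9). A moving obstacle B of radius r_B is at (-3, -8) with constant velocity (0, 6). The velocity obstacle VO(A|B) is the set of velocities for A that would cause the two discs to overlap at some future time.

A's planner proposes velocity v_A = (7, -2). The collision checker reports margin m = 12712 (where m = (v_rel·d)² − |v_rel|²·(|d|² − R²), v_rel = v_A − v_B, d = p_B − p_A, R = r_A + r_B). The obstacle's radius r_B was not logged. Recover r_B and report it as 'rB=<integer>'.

m = 12712
d = (11, -17);  v_rel = (7, -8),  |v_rel|² = 113
v_rel×d = (7)·(-17) − (-8)·(11) = -31
since m = R²·113 − (-31)²:  R² = (961 + 12712) / 113 = 121
R = √121 = 11  ⇒  r_B = 11 − 5 = 6

rB=6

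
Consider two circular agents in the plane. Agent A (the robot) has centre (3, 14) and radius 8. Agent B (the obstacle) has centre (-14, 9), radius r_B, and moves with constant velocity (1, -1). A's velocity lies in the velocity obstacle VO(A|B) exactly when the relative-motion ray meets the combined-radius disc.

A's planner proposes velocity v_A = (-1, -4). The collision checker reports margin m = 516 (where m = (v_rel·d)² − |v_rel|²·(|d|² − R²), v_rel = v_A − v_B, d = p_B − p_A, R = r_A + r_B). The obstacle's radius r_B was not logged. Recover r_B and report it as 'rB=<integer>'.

m = 516
d = (-17, -5);  v_rel = (-2, -3),  |v_rel|² = 13
v_rel×d = (-2)·(-5) − (-3)·(-17) = -41
since m = R²·13 − (-41)²:  R² = (1681 + 516) / 13 = 169
R = √169 = 13  ⇒  r_B = 13 − 8 = 5

rB=5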